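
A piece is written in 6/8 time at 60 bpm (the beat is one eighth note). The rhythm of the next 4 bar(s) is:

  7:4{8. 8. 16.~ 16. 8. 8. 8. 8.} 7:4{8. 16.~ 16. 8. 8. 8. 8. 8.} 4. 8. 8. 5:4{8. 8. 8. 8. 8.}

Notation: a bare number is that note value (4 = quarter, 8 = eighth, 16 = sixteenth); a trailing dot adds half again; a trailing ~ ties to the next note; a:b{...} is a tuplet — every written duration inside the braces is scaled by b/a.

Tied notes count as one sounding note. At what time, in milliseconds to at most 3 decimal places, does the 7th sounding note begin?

note 7 onset = 36/7b = 5142.857ms

1. 0.0ms @ 0 + 857.143ms (6/7)
2. 857.143ms @ 6/7 + 857.143ms (6/7)
3. 1714.286ms @ 12/7 + 857.143ms (6/7)
4. 2571.429ms @ 18/7 + 857.143ms (6/7)
5. 3428.571ms @ 24/7 + 857.143ms (6/7)
6. 4285.714ms @ 30/7 + 857.143ms (6/7)
7. 5142.857ms @ 36/7 + 857.143ms (6/7)
8. 6000.0ms @ 6 + 857.143ms (6/7)
9. 6857.143ms @ 48/7 + 857.143ms (6/7)
10. 7714.286ms @ 54/7 + 857.143ms (6/7)
11. 8571.429ms @ 60/7 + 857.143ms (6/7)
12. 9428.571ms @ 66/7 + 857.143ms (6/7)
13. 10285.714ms @ 72/7 + 857.143ms (6/7)
14. 11142.857ms @ 78/7 + 857.143ms (6/7)
15. 12000.0ms @ 12 + 3000.0ms (3)
16. 15000.0ms @ 15 + 1500.0ms (3/2)
17. 16500.0ms @ 33/2 + 1500.0ms (3/2)
18. 18000.0ms @ 18 + 1200.0ms (6/5)
19. 19200.0ms @ 96/5 + 1200.0ms (6/5)
20. 20400.0ms @ 102/5 + 1200.0ms (6/5)
21. 21600.0ms @ 108/5 + 1200.0ms (6/5)
22. 22800.0ms @ 114/5 + 1200.0ms (6/5)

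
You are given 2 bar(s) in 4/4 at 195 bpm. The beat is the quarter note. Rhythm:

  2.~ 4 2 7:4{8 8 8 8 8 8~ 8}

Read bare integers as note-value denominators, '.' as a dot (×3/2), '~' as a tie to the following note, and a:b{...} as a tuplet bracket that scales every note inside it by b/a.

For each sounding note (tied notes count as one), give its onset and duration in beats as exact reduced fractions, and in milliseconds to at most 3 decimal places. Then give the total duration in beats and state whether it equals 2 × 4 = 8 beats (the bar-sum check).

1) 0.0ms=0b +1230.769ms=4b
2) 1230.769ms=4b +615.385ms=2b
3) 1846.154ms=6b +87.912ms=2/7b
4) 1934.066ms=44/7b +87.912ms=2/7b
5) 2021.978ms=46/7b +87.912ms=2/7b
6) 2109.89ms=48/7b +87.912ms=2/7b
7) 2197.802ms=50/7b +87.912ms=2/7b
8) 2285.714ms=52/7b +175.824ms=4/7b
Σ=8b of 8 (195bpm 4/4) — PASS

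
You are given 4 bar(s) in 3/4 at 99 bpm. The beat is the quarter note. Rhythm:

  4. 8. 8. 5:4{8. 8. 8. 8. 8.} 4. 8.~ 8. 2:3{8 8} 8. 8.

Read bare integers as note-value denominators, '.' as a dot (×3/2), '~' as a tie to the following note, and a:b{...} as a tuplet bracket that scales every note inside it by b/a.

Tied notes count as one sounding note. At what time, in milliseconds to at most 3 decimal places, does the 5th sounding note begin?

1. 0.0ms @ 0 + 909.091ms (3/2)
2. 909.091ms @ 3/2 + 454.545ms (3/4)
3. 1363.636ms @ 9/4 + 454.545ms (3/4)
4. 1818.182ms @ 3 + 363.636ms (3/5)
5. 2181.818ms @ 18/5 + 363.636ms (3/5)
6. 2545.455ms @ 21/5 + 363.636ms (3/5)
7. 2909.091ms @ 24/5 + 363.636ms (3/5)
8. 3272.727ms @ 27/5 + 363.636ms (3/5)
9. 3636.364ms @ 6 + 909.091ms (3/2)
10. 4545.455ms @ 15/2 + 909.091ms (3/2)
11. 5454.545ms @ 9 + 454.545ms (3/4)
12. 5909.091ms @ 39/4 + 454.545ms (3/4)
13. 6363.636ms @ 21/2 + 454.545ms (3/4)
14. 6818.182ms @ 45/4 + 454.545ms (3/4)

note 5 onset = 18/5b = 2181.818ms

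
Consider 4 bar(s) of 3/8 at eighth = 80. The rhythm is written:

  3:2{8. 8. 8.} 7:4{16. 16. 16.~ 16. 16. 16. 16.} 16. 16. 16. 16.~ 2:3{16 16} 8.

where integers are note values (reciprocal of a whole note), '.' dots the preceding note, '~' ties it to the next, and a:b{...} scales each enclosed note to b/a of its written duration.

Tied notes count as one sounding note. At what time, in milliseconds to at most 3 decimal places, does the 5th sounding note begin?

1. 0.0ms @ 0 + 750.0ms (1)
2. 750.0ms @ 1 + 750.0ms (1)
3. 1500.0ms @ 2 + 750.0ms (1)
4. 2250.0ms @ 3 + 321.429ms (3/7)
5. 2571.429ms @ 24/7 + 321.429ms (3/7)
6. 2892.857ms @ 27/7 + 642.857ms (6/7)
7. 3535.714ms @ 33/7 + 321.429ms (3/7)
8. 3857.143ms @ 36/7 + 321.429ms (3/7)
9. 4178.571ms @ 39/7 + 321.429ms (3/7)
10. 4500.0ms @ 6 + 562.5ms (3/4)
11. 5062.5ms @ 27/4 + 562.5ms (3/4)
12. 5625.0ms @ 15/2 + 562.5ms (3/4)
13. 6187.5ms @ 33/4 + 1125.0ms (3/2)
14. 7312.5ms @ 39/4 + 562.5ms (3/4)
15. 7875.0ms @ 21/2 + 1125.0ms (3/2)

note 5 onset = 24/7b = 2571.429ms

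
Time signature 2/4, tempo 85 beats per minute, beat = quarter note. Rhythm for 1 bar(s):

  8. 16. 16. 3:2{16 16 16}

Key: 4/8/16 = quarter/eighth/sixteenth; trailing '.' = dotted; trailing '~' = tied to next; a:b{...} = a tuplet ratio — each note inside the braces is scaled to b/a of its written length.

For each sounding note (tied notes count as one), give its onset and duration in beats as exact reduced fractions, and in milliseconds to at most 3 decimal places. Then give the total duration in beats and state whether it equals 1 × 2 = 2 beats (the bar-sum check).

1) 0.0ms=0b +529.412ms=3/4b
2) 529.412ms=3/4b +264.706ms=3/8b
3) 794.118ms=9/8b +264.706ms=3/8b
4) 1058.824ms=3/2b +117.647ms=1/6b
5) 1176.471ms=5/3b +117.647ms=1/6b
6) 1294.118ms=11/6b +117.647ms=1/6b
Σ=2b of 2 (85bpm 2/4) — PASS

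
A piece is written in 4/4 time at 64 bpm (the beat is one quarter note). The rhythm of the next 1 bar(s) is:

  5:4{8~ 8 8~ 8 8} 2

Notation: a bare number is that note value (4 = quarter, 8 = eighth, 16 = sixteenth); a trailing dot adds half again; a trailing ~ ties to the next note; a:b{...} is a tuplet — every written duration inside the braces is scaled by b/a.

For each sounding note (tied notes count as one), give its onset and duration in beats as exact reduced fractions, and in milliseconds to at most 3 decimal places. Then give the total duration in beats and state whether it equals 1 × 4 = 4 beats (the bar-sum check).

1) 0.0ms=0b +750.0ms=4/5b
2) 750.0ms=4/5b +750.0ms=4/5b
3) 1500.0ms=8/5b +375.0ms=2/5b
4) 1875.0ms=2b +1875.0ms=2b
Σ=4b of 4 (64bpm 4/4) — PASS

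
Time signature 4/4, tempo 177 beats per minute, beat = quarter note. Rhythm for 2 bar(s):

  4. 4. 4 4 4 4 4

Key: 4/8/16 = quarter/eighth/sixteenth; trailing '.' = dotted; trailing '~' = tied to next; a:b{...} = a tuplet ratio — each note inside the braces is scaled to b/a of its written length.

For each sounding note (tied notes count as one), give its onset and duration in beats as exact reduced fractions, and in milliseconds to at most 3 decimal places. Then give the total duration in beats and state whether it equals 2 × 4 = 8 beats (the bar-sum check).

1) 0.0ms=0b +508.475ms=3/2b
2) 508.475ms=3/2b +508.475ms=3/2b
3) 1016.949ms=3b +338.983ms=1b
4) 1355.932ms=4b +338.983ms=1b
5) 1694.915ms=5b +338.983ms=1b
6) 2033.898ms=6b +338.983ms=1b
7) 2372.881ms=7b +338.983ms=1b
Σ=8b of 8 (177bpm 4/4) — PASS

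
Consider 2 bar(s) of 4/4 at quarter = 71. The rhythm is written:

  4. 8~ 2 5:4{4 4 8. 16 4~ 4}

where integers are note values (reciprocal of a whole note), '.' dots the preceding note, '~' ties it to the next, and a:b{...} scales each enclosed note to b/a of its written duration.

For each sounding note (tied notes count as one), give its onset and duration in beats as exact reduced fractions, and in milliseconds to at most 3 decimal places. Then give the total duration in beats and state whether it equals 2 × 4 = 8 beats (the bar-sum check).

1) 0.0ms=0b +1267.606ms=3/2b
2) 1267.606ms=3/2b +2112.676ms=5/2b
3) 3380.282ms=4b +676.056ms=4/5b
4) 4056.338ms=24/5b +676.056ms=4/5b
5) 4732.394ms=28/5b +507.042ms=3/5b
6) 5239.437ms=31/5b +169.014ms=1/5b
7) 5408.451ms=32/5b +1352.113ms=8/5b
Σ=8b of 8 (71bpm 4/4) — PASS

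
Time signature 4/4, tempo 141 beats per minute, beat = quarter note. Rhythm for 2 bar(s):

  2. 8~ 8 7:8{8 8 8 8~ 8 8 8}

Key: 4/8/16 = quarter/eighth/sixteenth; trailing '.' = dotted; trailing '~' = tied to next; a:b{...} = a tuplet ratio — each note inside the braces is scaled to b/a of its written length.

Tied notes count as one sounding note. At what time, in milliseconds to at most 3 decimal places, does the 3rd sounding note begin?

1. 0.0ms @ 0 + 1276.596ms (3)
2. 1276.596ms @ 3 + 425.532ms (1)
3. 1702.128ms @ 4 + 243.161ms (4/7)
4. 1945.289ms @ 32/7 + 243.161ms (4/7)
5. 2188.45ms @ 36/7 + 243.161ms (4/7)
6. 2431.611ms @ 40/7 + 486.322ms (8/7)
7. 2917.933ms @ 48/7 + 243.161ms (4/7)
8. 3161.094ms @ 52/7 + 243.161ms (4/7)

note 3 onset = 4b = 1702.128ms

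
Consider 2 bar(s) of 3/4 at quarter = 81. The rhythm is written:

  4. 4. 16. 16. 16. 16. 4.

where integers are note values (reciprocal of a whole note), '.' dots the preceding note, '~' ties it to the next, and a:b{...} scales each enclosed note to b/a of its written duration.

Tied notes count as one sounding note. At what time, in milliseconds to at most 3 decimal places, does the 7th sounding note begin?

note 7 onset = 9/2b = 3333.333ms

1. 0.0ms @ 0 + 1111.111ms (3/2)
2. 1111.111ms @ 3/2 + 1111.111ms (3/2)
3. 2222.222ms @ 3 + 277.778ms (3/8)
4. 2500.0ms @ 27/8 + 277.778ms (3/8)
5. 2777.778ms @ 15/4 + 277.778ms (3/8)
6. 3055.556ms @ 33/8 + 277.778ms (3/8)
7. 3333.333ms @ 9/2 + 1111.111ms (3/2)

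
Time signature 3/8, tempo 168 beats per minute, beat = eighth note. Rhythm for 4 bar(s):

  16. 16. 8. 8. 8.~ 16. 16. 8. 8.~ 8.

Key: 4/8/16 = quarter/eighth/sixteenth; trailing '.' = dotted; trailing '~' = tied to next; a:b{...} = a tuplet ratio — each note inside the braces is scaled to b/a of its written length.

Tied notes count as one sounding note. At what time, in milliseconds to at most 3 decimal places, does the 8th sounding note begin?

note 8 onset = 9b = 3214.286ms

1. 0.0ms @ 0 + 267.857ms (3/4)
2. 267.857ms @ 3/4 + 267.857ms (3/4)
3. 535.714ms @ 3/2 + 535.714ms (3/2)
4. 1071.429ms @ 3 + 535.714ms (3/2)
5. 1607.143ms @ 9/2 + 803.571ms (9/4)
6. 2410.714ms @ 27/4 + 267.857ms (3/4)
7. 2678.571ms @ 15/2 + 535.714ms (3/2)
8. 3214.286ms @ 9 + 1071.429ms (3)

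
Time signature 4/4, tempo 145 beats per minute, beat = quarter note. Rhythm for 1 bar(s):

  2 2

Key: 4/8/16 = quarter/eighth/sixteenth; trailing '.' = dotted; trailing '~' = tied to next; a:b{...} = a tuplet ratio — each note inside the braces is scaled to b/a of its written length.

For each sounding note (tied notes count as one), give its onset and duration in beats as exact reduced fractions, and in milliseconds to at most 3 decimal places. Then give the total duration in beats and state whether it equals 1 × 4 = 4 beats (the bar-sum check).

1) 0.0ms=0b +827.586ms=2b
2) 827.586ms=2b +827.586ms=2b
Σ=4b of 4 (145bpm 4/4) — PASS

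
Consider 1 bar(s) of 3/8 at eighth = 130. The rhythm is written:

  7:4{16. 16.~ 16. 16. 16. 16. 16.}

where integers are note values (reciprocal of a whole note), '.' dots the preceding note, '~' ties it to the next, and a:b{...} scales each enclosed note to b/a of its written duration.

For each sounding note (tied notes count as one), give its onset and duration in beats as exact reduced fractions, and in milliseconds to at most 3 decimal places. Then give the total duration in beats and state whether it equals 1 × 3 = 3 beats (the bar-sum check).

1) 0.0ms=0b +197.802ms=3/7b
2) 197.802ms=3/7b +395.604ms=6/7b
3) 593.407ms=9/7b +197.802ms=3/7b
4) 791.209ms=12/7b +197.802ms=3/7b
5) 989.011ms=15/7b +197.802ms=3/7b
6) 1186.813ms=18/7b +197.802ms=3/7b
Σ=3b of 3 (130bpm 3/8) — PASS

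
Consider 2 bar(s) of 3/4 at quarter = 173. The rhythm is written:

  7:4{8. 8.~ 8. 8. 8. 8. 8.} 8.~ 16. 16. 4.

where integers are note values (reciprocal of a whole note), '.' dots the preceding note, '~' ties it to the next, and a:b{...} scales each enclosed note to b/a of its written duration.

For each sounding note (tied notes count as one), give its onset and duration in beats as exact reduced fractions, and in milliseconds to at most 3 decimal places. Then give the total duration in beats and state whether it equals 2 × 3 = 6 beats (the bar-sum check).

1) 0.0ms=0b +148.637ms=3/7b
2) 148.637ms=3/7b +297.275ms=6/7b
3) 445.912ms=9/7b +148.637ms=3/7b
4) 594.55ms=12/7b +148.637ms=3/7b
5) 743.187ms=15/7b +148.637ms=3/7b
6) 891.825ms=18/7b +148.637ms=3/7b
7) 1040.462ms=3b +390.173ms=9/8b
8) 1430.636ms=33/8b +130.058ms=3/8b
9) 1560.694ms=9/2b +520.231ms=3/2b
Σ=6b of 6 (173bpm 3/4) — PASS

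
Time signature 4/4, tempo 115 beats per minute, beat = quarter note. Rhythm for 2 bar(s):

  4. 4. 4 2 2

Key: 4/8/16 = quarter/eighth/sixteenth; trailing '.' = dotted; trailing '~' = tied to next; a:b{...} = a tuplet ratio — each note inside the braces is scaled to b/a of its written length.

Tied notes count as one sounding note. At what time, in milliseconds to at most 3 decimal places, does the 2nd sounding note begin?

note 2 onset = 3/2b = 782.609ms

1. 0.0ms @ 0 + 782.609ms (3/2)
2. 782.609ms @ 3/2 + 782.609ms (3/2)
3. 1565.217ms @ 3 + 521.739ms (1)
4. 2086.957ms @ 4 + 1043.478ms (2)
5. 3130.435ms @ 6 + 1043.478ms (2)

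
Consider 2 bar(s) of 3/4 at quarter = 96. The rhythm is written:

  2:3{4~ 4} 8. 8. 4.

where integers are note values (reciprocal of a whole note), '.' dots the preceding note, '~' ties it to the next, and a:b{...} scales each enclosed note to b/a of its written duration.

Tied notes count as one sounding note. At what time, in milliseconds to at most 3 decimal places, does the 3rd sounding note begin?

1. 0.0ms @ 0 + 1875.0ms (3)
2. 1875.0ms @ 3 + 468.75ms (3/4)
3. 2343.75ms @ 15/4 + 468.75ms (3/4)
4. 2812.5ms @ 9/2 + 937.5ms (3/2)

note 3 onset = 15/4b = 2343.75ms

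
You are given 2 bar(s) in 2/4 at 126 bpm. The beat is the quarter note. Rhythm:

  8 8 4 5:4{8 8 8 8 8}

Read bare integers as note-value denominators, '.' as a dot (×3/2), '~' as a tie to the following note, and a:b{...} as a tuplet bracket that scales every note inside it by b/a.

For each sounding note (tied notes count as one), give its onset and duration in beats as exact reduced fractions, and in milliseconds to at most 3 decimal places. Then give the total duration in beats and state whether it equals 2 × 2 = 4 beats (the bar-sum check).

1) 0.0ms=0b +238.095ms=1/2b
2) 238.095ms=1/2b +238.095ms=1/2b
3) 476.19ms=1b +476.19ms=1b
4) 952.381ms=2b +190.476ms=2/5b
5) 1142.857ms=12/5b +190.476ms=2/5b
6) 1333.333ms=14/5b +190.476ms=2/5b
7) 1523.81ms=16/5b +190.476ms=2/5b
8) 1714.286ms=18/5b +190.476ms=2/5b
Σ=4b of 4 (126bpm 2/4) — PASS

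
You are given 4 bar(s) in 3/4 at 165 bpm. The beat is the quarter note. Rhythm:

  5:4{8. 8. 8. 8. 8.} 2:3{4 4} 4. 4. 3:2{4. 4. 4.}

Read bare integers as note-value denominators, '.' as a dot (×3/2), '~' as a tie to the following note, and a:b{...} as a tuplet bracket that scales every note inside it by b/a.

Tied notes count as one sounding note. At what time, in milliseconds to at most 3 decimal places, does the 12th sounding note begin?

note 12 onset = 11b = 4000.0ms

1. 0.0ms @ 0 + 218.182ms (3/5)
2. 218.182ms @ 3/5 + 218.182ms (3/5)
3. 436.364ms @ 6/5 + 218.182ms (3/5)
4. 654.545ms @ 9/5 + 218.182ms (3/5)
5. 872.727ms @ 12/5 + 218.182ms (3/5)
6. 1090.909ms @ 3 + 545.455ms (3/2)
7. 1636.364ms @ 9/2 + 545.455ms (3/2)
8. 2181.818ms @ 6 + 545.455ms (3/2)
9. 2727.273ms @ 15/2 + 545.455ms (3/2)
10. 3272.727ms @ 9 + 363.636ms (1)
11. 3636.364ms @ 10 + 363.636ms (1)
12. 4000.0ms @ 11 + 363.636ms (1)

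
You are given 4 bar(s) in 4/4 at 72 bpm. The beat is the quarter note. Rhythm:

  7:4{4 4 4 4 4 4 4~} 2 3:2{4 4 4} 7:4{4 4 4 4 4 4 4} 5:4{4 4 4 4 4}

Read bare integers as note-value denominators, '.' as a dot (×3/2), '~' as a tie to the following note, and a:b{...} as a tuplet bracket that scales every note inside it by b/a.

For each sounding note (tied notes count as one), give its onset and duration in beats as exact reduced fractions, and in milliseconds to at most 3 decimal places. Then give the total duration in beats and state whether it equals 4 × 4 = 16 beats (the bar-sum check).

1) 0.0ms=0b +476.19ms=4/7b
2) 476.19ms=4/7b +476.19ms=4/7b
3) 952.381ms=8/7b +476.19ms=4/7b
4) 1428.571ms=12/7b +476.19ms=4/7b
5) 1904.762ms=16/7b +476.19ms=4/7b
6) 2380.952ms=20/7b +476.19ms=4/7b
7) 2857.143ms=24/7b +2142.857ms=18/7b
8) 5000.0ms=6b +555.556ms=2/3b
9) 5555.556ms=20/3b +555.556ms=2/3b
10) 6111.111ms=22/3b +555.556ms=2/3b
11) 6666.667ms=8b +476.19ms=4/7b
12) 7142.857ms=60/7b +476.19ms=4/7b
13) 7619.048ms=64/7b +476.19ms=4/7b
14) 8095.238ms=68/7b +476.19ms=4/7b
15) 8571.429ms=72/7b +476.19ms=4/7b
16) 9047.619ms=76/7b +476.19ms=4/7b
17) 9523.81ms=80/7b +476.19ms=4/7b
18) 10000.0ms=12b +666.667ms=4/5b
19) 10666.667ms=64/5b +666.667ms=4/5b
20) 11333.333ms=68/5b +666.667ms=4/5b
21) 12000.0ms=72/5b +666.667ms=4/5b
22) 12666.667ms=76/5b +666.667ms=4/5b
Σ=16b of 16 (72bpm 4/4) — PASS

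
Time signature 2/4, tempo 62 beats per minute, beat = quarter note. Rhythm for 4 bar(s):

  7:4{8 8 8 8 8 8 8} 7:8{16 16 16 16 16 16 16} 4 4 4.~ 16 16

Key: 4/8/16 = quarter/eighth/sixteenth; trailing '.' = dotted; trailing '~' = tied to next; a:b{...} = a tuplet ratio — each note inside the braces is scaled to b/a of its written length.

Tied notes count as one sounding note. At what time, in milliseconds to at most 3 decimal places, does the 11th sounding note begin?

note 11 onset = 20/7b = 2764.977ms

1. 0.0ms @ 0 + 276.498ms (2/7)
2. 276.498ms @ 2/7 + 276.498ms (2/7)
3. 552.995ms @ 4/7 + 276.498ms (2/7)
4. 829.493ms @ 6/7 + 276.498ms (2/7)
5. 1105.991ms @ 8/7 + 276.498ms (2/7)
6. 1382.488ms @ 10/7 + 276.498ms (2/7)
7. 1658.986ms @ 12/7 + 276.498ms (2/7)
8. 1935.484ms @ 2 + 276.498ms (2/7)
9. 2211.982ms @ 16/7 + 276.498ms (2/7)
10. 2488.479ms @ 18/7 + 276.498ms (2/7)
11. 2764.977ms @ 20/7 + 276.498ms (2/7)
12. 3041.475ms @ 22/7 + 276.498ms (2/7)
13. 3317.972ms @ 24/7 + 276.498ms (2/7)
14. 3594.47ms @ 26/7 + 276.498ms (2/7)
15. 3870.968ms @ 4 + 967.742ms (1)
16. 4838.71ms @ 5 + 967.742ms (1)
17. 5806.452ms @ 6 + 1693.548ms (7/4)
18. 7500.0ms @ 31/4 + 241.935ms (1/4)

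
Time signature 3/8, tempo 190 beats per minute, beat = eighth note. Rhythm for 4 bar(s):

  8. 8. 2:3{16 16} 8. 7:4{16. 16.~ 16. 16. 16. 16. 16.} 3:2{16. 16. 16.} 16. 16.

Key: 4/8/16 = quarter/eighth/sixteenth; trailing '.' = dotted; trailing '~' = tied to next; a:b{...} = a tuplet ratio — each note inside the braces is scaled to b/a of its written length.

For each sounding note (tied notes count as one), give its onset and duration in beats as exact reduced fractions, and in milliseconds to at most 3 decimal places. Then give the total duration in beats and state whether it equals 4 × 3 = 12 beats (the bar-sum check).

1) 0.0ms=0b +473.684ms=3/2b
2) 473.684ms=3/2b +473.684ms=3/2b
3) 947.368ms=3b +236.842ms=3/4b
4) 1184.211ms=15/4b +236.842ms=3/4b
5) 1421.053ms=9/2b +473.684ms=3/2b
6) 1894.737ms=6b +135.338ms=3/7b
7) 2030.075ms=45/7b +270.677ms=6/7b
8) 2300.752ms=51/7b +135.338ms=3/7b
9) 2436.09ms=54/7b +135.338ms=3/7b
10) 2571.429ms=57/7b +135.338ms=3/7b
11) 2706.767ms=60/7b +135.338ms=3/7b
12) 2842.105ms=9b +157.895ms=1/2b
13) 3000.0ms=19/2b +157.895ms=1/2b
14) 3157.895ms=10b +157.895ms=1/2b
15) 3315.789ms=21/2b +236.842ms=3/4b
16) 3552.632ms=45/4b +236.842ms=3/4b
Σ=12b of 12 (190bpm 3/8) — PASS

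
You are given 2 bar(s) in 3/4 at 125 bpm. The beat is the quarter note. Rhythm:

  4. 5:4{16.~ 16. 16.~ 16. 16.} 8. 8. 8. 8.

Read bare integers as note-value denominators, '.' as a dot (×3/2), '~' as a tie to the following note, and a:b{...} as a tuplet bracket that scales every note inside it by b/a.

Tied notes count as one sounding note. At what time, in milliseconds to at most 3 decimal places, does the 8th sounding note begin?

1. 0.0ms @ 0 + 720.0ms (3/2)
2. 720.0ms @ 3/2 + 288.0ms (3/5)
3. 1008.0ms @ 21/10 + 288.0ms (3/5)
4. 1296.0ms @ 27/10 + 144.0ms (3/10)
5. 1440.0ms @ 3 + 360.0ms (3/4)
6. 1800.0ms @ 15/4 + 360.0ms (3/4)
7. 2160.0ms @ 9/2 + 360.0ms (3/4)
8. 2520.0ms @ 21/4 + 360.0ms (3/4)

note 8 onset = 21/4b = 2520.0ms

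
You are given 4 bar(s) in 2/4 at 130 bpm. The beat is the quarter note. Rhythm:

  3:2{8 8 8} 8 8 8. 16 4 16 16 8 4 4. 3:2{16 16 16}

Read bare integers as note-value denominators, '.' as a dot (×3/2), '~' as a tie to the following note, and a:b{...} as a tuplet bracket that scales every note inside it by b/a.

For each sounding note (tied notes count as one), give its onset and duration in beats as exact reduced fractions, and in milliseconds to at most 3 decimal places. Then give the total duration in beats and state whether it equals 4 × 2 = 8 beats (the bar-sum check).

1) 0.0ms=0b +153.846ms=1/3b
2) 153.846ms=1/3b +153.846ms=1/3b
3) 307.692ms=2/3b +153.846ms=1/3b
4) 461.538ms=1b +230.769ms=1/2b
5) 692.308ms=3/2b +230.769ms=1/2b
6) 923.077ms=2b +346.154ms=3/4b
7) 1269.231ms=11/4b +115.385ms=1/4b
8) 1384.615ms=3b +461.538ms=1b
9) 1846.154ms=4b +115.385ms=1/4b
10) 1961.538ms=17/4b +115.385ms=1/4b
11) 2076.923ms=9/2b +230.769ms=1/2b
12) 2307.692ms=5b +461.538ms=1b
13) 2769.231ms=6b +692.308ms=3/2b
14) 3461.538ms=15/2b +76.923ms=1/6b
15) 3538.462ms=23/3b +76.923ms=1/6b
16) 3615.385ms=47/6b +76.923ms=1/6b
Σ=8b of 8 (130bpm 2/4) — PASS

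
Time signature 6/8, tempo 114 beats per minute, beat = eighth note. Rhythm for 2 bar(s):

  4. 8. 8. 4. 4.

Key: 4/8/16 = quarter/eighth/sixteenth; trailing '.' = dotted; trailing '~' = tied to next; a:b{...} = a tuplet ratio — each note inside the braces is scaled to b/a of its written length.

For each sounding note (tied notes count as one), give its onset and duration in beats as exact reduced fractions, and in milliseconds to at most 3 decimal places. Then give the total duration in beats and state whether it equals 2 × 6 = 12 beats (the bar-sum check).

1) 0.0ms=0b +1578.947ms=3b
2) 1578.947ms=3b +789.474ms=3/2b
3) 2368.421ms=9/2b +789.474ms=3/2b
4) 3157.895ms=6b +1578.947ms=3b
5) 4736.842ms=9b +1578.947ms=3b
Σ=12b of 12 (114bpm 6/8) — PASS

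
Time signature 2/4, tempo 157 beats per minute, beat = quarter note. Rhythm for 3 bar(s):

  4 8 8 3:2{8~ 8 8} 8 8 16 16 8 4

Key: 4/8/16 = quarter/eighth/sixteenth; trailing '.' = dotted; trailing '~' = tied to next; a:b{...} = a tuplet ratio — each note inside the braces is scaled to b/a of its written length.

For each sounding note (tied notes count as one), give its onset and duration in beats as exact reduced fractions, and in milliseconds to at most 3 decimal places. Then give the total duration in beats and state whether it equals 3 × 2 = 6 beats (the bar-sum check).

1) 0.0ms=0b +382.166ms=1b
2) 382.166ms=1b +191.083ms=1/2b
3) 573.248ms=3/2b +191.083ms=1/2b
4) 764.331ms=2b +254.777ms=2/3b
5) 1019.108ms=8/3b +127.389ms=1/3b
6) 1146.497ms=3b +191.083ms=1/2b
7) 1337.58ms=7/2b +191.083ms=1/2b
8) 1528.662ms=4b +95.541ms=1/4b
9) 1624.204ms=17/4b +95.541ms=1/4b
10) 1719.745ms=9/2b +191.083ms=1/2b
11) 1910.828ms=5b +382.166ms=1b
Σ=6b of 6 (157bpm 2/4) — PASS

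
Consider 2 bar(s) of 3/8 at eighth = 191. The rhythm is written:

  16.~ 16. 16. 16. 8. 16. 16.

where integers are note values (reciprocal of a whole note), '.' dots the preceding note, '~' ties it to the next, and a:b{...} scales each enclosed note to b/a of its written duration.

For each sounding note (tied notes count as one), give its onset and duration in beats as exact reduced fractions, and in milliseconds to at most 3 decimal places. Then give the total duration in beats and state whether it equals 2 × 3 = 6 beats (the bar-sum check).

1) 0.0ms=0b +471.204ms=3/2b
2) 471.204ms=3/2b +235.602ms=3/4b
3) 706.806ms=9/4b +235.602ms=3/4b
4) 942.408ms=3b +471.204ms=3/2b
5) 1413.613ms=9/2b +235.602ms=3/4b
6) 1649.215ms=21/4b +235.602ms=3/4b
Σ=6b of 6 (191bpm 3/8) — PASS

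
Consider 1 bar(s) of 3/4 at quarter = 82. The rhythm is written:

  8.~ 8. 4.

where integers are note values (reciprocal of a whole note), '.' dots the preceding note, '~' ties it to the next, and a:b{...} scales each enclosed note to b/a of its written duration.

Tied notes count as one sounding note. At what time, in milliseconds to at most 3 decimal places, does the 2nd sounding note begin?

note 2 onset = 3/2b = 1097.561ms

1. 0.0ms @ 0 + 1097.561ms (3/2)
2. 1097.561ms @ 3/2 + 1097.561ms (3/2)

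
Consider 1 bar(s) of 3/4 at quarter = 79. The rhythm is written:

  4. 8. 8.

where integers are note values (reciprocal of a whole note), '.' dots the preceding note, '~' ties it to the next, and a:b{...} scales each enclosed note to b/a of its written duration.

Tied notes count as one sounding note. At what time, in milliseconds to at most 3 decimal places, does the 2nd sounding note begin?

1. 0.0ms @ 0 + 1139.241ms (3/2)
2. 1139.241ms @ 3/2 + 569.62ms (3/4)
3. 1708.861ms @ 9/4 + 569.62ms (3/4)

note 2 onset = 3/2b = 1139.241ms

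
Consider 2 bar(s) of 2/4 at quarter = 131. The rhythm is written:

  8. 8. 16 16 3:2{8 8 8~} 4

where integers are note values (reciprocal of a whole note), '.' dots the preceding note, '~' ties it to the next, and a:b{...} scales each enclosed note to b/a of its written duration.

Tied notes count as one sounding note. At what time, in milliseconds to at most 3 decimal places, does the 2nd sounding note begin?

1. 0.0ms @ 0 + 343.511ms (3/4)
2. 343.511ms @ 3/4 + 343.511ms (3/4)
3. 687.023ms @ 3/2 + 114.504ms (1/4)
4. 801.527ms @ 7/4 + 114.504ms (1/4)
5. 916.031ms @ 2 + 152.672ms (1/3)
6. 1068.702ms @ 7/3 + 152.672ms (1/3)
7. 1221.374ms @ 8/3 + 610.687ms (4/3)

note 2 onset = 3/4b = 343.511ms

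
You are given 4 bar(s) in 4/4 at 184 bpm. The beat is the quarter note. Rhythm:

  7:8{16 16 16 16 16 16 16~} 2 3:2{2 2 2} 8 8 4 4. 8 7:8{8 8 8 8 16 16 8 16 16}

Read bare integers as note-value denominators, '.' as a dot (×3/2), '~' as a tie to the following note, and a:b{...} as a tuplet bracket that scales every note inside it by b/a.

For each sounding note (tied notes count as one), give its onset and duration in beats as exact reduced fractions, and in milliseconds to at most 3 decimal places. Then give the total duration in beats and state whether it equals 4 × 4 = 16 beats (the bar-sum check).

1) 0.0ms=0b +93.168ms=2/7b
2) 93.168ms=2/7b +93.168ms=2/7b
3) 186.335ms=4/7b +93.168ms=2/7b
4) 279.503ms=6/7b +93.168ms=2/7b
5) 372.671ms=8/7b +93.168ms=2/7b
6) 465.839ms=10/7b +93.168ms=2/7b
7) 559.006ms=12/7b +745.342ms=16/7b
8) 1304.348ms=4b +434.783ms=4/3b
9) 1739.13ms=16/3b +434.783ms=4/3b
10) 2173.913ms=20/3b +434.783ms=4/3b
11) 2608.696ms=8b +163.043ms=1/2b
12) 2771.739ms=17/2b +163.043ms=1/2b
13) 2934.783ms=9b +326.087ms=1b
14) 3260.87ms=10b +489.13ms=3/2b
15) 3750.0ms=23/2b +163.043ms=1/2b
16) 3913.043ms=12b +186.335ms=4/7b
17) 4099.379ms=88/7b +186.335ms=4/7b
18) 4285.714ms=92/7b +186.335ms=4/7b
19) 4472.05ms=96/7b +186.335ms=4/7b
20) 4658.385ms=100/7b +93.168ms=2/7b
21) 4751.553ms=102/7b +93.168ms=2/7b
22) 4844.72ms=104/7b +186.335ms=4/7b
23) 5031.056ms=108/7b +93.168ms=2/7b
24) 5124.224ms=110/7b +93.168ms=2/7b
Σ=16b of 16 (184bpm 4/4) — PASS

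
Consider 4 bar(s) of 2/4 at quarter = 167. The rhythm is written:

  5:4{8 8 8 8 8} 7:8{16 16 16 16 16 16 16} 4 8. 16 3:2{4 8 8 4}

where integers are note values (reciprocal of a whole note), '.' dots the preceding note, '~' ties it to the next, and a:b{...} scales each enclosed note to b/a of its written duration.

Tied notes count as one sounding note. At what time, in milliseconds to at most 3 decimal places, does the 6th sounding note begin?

note 6 onset = 2b = 718.563ms

1. 0.0ms @ 0 + 143.713ms (2/5)
2. 143.713ms @ 2/5 + 143.713ms (2/5)
3. 287.425ms @ 4/5 + 143.713ms (2/5)
4. 431.138ms @ 6/5 + 143.713ms (2/5)
5. 574.85ms @ 8/5 + 143.713ms (2/5)
6. 718.563ms @ 2 + 102.652ms (2/7)
7. 821.215ms @ 16/7 + 102.652ms (2/7)
8. 923.867ms @ 18/7 + 102.652ms (2/7)
9. 1026.518ms @ 20/7 + 102.652ms (2/7)
10. 1129.17ms @ 22/7 + 102.652ms (2/7)
11. 1231.822ms @ 24/7 + 102.652ms (2/7)
12. 1334.474ms @ 26/7 + 102.652ms (2/7)
13. 1437.126ms @ 4 + 359.281ms (1)
14. 1796.407ms @ 5 + 269.461ms (3/4)
15. 2065.868ms @ 23/4 + 89.82ms (1/4)
16. 2155.689ms @ 6 + 239.521ms (2/3)
17. 2395.21ms @ 20/3 + 119.76ms (1/3)
18. 2514.97ms @ 7 + 119.76ms (1/3)
19. 2634.731ms @ 22/3 + 239.521ms (2/3)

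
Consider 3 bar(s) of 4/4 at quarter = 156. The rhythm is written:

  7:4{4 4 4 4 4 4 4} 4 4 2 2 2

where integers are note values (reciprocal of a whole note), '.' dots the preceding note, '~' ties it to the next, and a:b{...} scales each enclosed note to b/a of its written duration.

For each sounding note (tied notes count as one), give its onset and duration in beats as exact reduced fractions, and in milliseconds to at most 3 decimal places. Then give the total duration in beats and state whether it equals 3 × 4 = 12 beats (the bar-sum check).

1) 0.0ms=0b +219.78ms=4/7b
2) 219.78ms=4/7b +219.78ms=4/7b
3) 439.56ms=8/7b +219.78ms=4/7b
4) 659.341ms=12/7b +219.78ms=4/7b
5) 879.121ms=16/7b +219.78ms=4/7b
6) 1098.901ms=20/7b +219.78ms=4/7b
7) 1318.681ms=24/7b +219.78ms=4/7b
8) 1538.462ms=4b +384.615ms=1b
9) 1923.077ms=5b +384.615ms=1b
10) 2307.692ms=6b +769.231ms=2b
11) 3076.923ms=8b +769.231ms=2b
12) 3846.154ms=10b +769.231ms=2b
Σ=12b of 12 (156bpm 4/4) — PASS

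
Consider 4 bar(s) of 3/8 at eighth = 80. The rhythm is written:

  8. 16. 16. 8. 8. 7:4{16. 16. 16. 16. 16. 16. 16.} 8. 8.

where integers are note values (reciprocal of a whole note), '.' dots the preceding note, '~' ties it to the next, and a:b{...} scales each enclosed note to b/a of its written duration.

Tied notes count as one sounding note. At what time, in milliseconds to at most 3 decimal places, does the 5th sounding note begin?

1. 0.0ms @ 0 + 1125.0ms (3/2)
2. 1125.0ms @ 3/2 + 562.5ms (3/4)
3. 1687.5ms @ 9/4 + 562.5ms (3/4)
4. 2250.0ms @ 3 + 1125.0ms (3/2)
5. 3375.0ms @ 9/2 + 1125.0ms (3/2)
6. 4500.0ms @ 6 + 321.429ms (3/7)
7. 4821.429ms @ 45/7 + 321.429ms (3/7)
8. 5142.857ms @ 48/7 + 321.429ms (3/7)
9. 5464.286ms @ 51/7 + 321.429ms (3/7)
10. 5785.714ms @ 54/7 + 321.429ms (3/7)
11. 6107.143ms @ 57/7 + 321.429ms (3/7)
12. 6428.571ms @ 60/7 + 321.429ms (3/7)
13. 6750.0ms @ 9 + 1125.0ms (3/2)
14. 7875.0ms @ 21/2 + 1125.0ms (3/2)

note 5 onset = 9/2b = 3375.0ms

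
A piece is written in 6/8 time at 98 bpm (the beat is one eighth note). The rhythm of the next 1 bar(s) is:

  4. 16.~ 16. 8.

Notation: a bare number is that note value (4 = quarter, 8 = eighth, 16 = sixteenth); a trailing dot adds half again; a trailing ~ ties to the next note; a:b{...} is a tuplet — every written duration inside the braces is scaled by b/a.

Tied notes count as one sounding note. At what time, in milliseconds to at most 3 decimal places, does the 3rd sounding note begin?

1. 0.0ms @ 0 + 1836.735ms (3)
2. 1836.735ms @ 3 + 918.367ms (3/2)
3. 2755.102ms @ 9/2 + 918.367ms (3/2)

note 3 onset = 9/2b = 2755.102ms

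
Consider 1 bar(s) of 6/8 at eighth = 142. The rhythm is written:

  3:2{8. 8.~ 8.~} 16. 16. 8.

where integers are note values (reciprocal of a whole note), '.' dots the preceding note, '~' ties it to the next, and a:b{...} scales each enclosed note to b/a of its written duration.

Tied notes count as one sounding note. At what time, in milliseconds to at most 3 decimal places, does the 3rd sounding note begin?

1. 0.0ms @ 0 + 422.535ms (1)
2. 422.535ms @ 1 + 1161.972ms (11/4)
3. 1584.507ms @ 15/4 + 316.901ms (3/4)
4. 1901.408ms @ 9/2 + 633.803ms (3/2)

note 3 onset = 15/4b = 1584.507ms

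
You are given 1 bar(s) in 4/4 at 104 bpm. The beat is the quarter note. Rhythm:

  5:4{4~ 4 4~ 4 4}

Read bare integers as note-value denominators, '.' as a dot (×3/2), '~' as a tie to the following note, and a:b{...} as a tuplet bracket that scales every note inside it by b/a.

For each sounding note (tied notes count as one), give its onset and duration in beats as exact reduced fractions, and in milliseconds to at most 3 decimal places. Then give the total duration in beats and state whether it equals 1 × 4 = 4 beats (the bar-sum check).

1) 0.0ms=0b +923.077ms=8/5b
2) 923.077ms=8/5b +923.077ms=8/5b
3) 1846.154ms=16/5b +461.538ms=4/5b
Σ=4b of 4 (104bpm 4/4) — PASS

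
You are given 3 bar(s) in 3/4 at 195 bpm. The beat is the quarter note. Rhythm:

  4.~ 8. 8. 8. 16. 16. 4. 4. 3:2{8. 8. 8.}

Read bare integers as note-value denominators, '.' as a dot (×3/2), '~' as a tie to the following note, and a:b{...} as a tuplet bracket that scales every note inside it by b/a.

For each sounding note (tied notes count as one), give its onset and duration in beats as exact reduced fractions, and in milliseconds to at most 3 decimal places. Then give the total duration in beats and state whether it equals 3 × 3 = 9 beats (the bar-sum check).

1) 0.0ms=0b +692.308ms=9/4b
2) 692.308ms=9/4b +230.769ms=3/4b
3) 923.077ms=3b +230.769ms=3/4b
4) 1153.846ms=15/4b +115.385ms=3/8b
5) 1269.231ms=33/8b +115.385ms=3/8b
6) 1384.615ms=9/2b +461.538ms=3/2b
7) 1846.154ms=6b +461.538ms=3/2b
8) 2307.692ms=15/2b +153.846ms=1/2b
9) 2461.538ms=8b +153.846ms=1/2b
10) 2615.385ms=17/2b +153.846ms=1/2b
Σ=9b of 9 (195bpm 3/4) — PASS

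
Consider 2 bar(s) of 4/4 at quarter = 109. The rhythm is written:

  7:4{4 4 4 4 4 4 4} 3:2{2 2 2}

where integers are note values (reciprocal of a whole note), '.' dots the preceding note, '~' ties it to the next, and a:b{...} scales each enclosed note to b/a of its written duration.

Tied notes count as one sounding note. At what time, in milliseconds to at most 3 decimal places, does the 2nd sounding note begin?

note 2 onset = 4/7b = 314.548ms

1. 0.0ms @ 0 + 314.548ms (4/7)
2. 314.548ms @ 4/7 + 314.548ms (4/7)
3. 629.096ms @ 8/7 + 314.548ms (4/7)
4. 943.644ms @ 12/7 + 314.548ms (4/7)
5. 1258.191ms @ 16/7 + 314.548ms (4/7)
6. 1572.739ms @ 20/7 + 314.548ms (4/7)
7. 1887.287ms @ 24/7 + 314.548ms (4/7)
8. 2201.835ms @ 4 + 733.945ms (4/3)
9. 2935.78ms @ 16/3 + 733.945ms (4/3)
10. 3669.725ms @ 20/3 + 733.945ms (4/3)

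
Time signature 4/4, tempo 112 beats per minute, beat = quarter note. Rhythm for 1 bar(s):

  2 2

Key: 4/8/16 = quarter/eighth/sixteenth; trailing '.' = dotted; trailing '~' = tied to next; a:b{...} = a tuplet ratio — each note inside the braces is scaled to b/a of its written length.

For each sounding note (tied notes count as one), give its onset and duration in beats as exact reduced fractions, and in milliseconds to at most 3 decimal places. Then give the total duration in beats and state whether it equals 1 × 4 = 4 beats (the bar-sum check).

1) 0.0ms=0b +1071.429ms=2b
2) 1071.429ms=2b +1071.429ms=2b
Σ=4b of 4 (112bpm 4/4) — PASS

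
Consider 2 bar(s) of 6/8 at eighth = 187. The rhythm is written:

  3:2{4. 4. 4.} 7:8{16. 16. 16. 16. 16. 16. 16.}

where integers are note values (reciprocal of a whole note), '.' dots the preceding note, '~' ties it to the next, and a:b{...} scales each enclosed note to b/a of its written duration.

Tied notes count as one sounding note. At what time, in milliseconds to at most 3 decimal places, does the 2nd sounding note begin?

1. 0.0ms @ 0 + 641.711ms (2)
2. 641.711ms @ 2 + 641.711ms (2)
3. 1283.422ms @ 4 + 641.711ms (2)
4. 1925.134ms @ 6 + 275.019ms (6/7)
5. 2200.153ms @ 48/7 + 275.019ms (6/7)
6. 2475.172ms @ 54/7 + 275.019ms (6/7)
7. 2750.191ms @ 60/7 + 275.019ms (6/7)
8. 3025.21ms @ 66/7 + 275.019ms (6/7)
9. 3300.229ms @ 72/7 + 275.019ms (6/7)
10. 3575.248ms @ 78/7 + 275.019ms (6/7)

note 2 onset = 2b = 641.711ms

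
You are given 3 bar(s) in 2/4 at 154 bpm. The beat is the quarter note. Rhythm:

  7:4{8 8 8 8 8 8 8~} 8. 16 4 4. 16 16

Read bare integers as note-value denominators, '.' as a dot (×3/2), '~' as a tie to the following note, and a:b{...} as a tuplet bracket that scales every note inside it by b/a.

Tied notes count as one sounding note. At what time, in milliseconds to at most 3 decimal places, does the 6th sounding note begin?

1. 0.0ms @ 0 + 111.317ms (2/7)
2. 111.317ms @ 2/7 + 111.317ms (2/7)
3. 222.635ms @ 4/7 + 111.317ms (2/7)
4. 333.952ms @ 6/7 + 111.317ms (2/7)
5. 445.269ms @ 8/7 + 111.317ms (2/7)
6. 556.586ms @ 10/7 + 111.317ms (2/7)
7. 667.904ms @ 12/7 + 403.525ms (29/28)
8. 1071.429ms @ 11/4 + 97.403ms (1/4)
9. 1168.831ms @ 3 + 389.61ms (1)
10. 1558.442ms @ 4 + 584.416ms (3/2)
11. 2142.857ms @ 11/2 + 97.403ms (1/4)
12. 2240.26ms @ 23/4 + 97.403ms (1/4)

note 6 onset = 10/7b = 556.586ms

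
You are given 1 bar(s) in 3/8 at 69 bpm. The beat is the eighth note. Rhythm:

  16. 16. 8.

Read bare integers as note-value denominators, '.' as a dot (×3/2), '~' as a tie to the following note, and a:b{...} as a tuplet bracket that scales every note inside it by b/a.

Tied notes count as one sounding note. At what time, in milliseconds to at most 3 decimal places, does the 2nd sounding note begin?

note 2 onset = 3/4b = 652.174ms

1. 0.0ms @ 0 + 652.174ms (3/4)
2. 652.174ms @ 3/4 + 652.174ms (3/4)
3. 1304.348ms @ 3/2 + 1304.348ms (3/2)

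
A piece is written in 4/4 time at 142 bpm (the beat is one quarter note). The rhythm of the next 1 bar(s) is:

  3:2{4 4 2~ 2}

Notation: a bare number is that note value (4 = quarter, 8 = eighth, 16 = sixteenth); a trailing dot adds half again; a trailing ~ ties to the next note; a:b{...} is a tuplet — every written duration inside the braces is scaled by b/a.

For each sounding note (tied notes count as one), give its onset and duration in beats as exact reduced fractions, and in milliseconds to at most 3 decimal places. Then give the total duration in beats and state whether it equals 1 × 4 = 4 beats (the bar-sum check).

1) 0.0ms=0b +281.69ms=2/3b
2) 281.69ms=2/3b +281.69ms=2/3b
3) 563.38ms=4/3b +1126.761ms=8/3b
Σ=4b of 4 (142bpm 4/4) — PASS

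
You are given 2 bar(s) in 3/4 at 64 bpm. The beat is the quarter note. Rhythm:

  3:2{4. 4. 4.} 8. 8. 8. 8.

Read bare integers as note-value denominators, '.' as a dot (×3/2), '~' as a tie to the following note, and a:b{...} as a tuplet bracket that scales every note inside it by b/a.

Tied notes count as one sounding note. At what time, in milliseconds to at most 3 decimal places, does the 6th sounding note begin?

note 6 onset = 9/2b = 4218.75ms

1. 0.0ms @ 0 + 937.5ms (1)
2. 937.5ms @ 1 + 937.5ms (1)
3. 1875.0ms @ 2 + 937.5ms (1)
4. 2812.5ms @ 3 + 703.125ms (3/4)
5. 3515.625ms @ 15/4 + 703.125ms (3/4)
6. 4218.75ms @ 9/2 + 703.125ms (3/4)
7. 4921.875ms @ 21/4 + 703.125ms (3/4)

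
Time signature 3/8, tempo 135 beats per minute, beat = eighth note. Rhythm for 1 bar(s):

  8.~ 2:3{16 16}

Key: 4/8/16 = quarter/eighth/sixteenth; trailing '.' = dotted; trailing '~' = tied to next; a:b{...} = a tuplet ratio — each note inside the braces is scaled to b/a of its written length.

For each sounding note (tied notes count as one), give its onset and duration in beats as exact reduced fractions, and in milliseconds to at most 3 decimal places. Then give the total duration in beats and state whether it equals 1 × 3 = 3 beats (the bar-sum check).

1) 0.0ms=0b +1000.0ms=9/4b
2) 1000.0ms=9/4b +333.333ms=3/4b
Σ=3b of 3 (135bpm 3/8) — PASS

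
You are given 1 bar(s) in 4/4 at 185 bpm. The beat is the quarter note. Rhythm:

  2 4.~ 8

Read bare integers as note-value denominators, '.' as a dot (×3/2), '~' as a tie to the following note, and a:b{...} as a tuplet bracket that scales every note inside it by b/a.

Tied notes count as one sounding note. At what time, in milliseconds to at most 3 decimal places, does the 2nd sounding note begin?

1. 0.0ms @ 0 + 648.649ms (2)
2. 648.649ms @ 2 + 648.649ms (2)

note 2 onset = 2b = 648.649ms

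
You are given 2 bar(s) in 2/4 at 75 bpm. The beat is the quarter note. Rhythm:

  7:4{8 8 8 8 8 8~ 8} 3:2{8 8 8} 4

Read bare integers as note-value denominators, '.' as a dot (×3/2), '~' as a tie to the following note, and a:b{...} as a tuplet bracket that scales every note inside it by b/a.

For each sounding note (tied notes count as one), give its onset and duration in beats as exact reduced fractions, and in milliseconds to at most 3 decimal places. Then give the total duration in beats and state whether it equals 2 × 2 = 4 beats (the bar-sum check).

1) 0.0ms=0b +228.571ms=2/7b
2) 228.571ms=2/7b +228.571ms=2/7b
3) 457.143ms=4/7b +228.571ms=2/7b
4) 685.714ms=6/7b +228.571ms=2/7b
5) 914.286ms=8/7b +228.571ms=2/7b
6) 1142.857ms=10/7b +457.143ms=4/7b
7) 1600.0ms=2b +266.667ms=1/3b
8) 1866.667ms=7/3b +266.667ms=1/3b
9) 2133.333ms=8/3b +266.667ms=1/3b
10) 2400.0ms=3b +800.0ms=1b
Σ=4b of 4 (75bpm 2/4) — PASS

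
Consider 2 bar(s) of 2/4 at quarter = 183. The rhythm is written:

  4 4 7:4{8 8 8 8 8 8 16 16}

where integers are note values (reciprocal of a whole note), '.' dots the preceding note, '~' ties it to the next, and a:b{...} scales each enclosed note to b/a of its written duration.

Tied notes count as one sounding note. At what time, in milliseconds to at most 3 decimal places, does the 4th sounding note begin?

1. 0.0ms @ 0 + 327.869ms (1)
2. 327.869ms @ 1 + 327.869ms (1)
3. 655.738ms @ 2 + 93.677ms (2/7)
4. 749.415ms @ 16/7 + 93.677ms (2/7)
5. 843.091ms @ 18/7 + 93.677ms (2/7)
6. 936.768ms @ 20/7 + 93.677ms (2/7)
7. 1030.445ms @ 22/7 + 93.677ms (2/7)
8. 1124.122ms @ 24/7 + 93.677ms (2/7)
9. 1217.799ms @ 26/7 + 46.838ms (1/7)
10. 1264.637ms @ 27/7 + 46.838ms (1/7)

note 4 onset = 16/7b = 749.415ms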